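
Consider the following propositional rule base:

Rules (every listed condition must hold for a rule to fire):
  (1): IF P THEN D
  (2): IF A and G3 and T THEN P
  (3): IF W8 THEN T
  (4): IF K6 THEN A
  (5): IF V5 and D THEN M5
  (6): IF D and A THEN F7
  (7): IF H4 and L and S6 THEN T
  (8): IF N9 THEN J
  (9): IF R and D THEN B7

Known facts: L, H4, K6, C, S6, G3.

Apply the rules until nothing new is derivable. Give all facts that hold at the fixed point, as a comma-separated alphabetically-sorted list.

Round 1 — (4), (7), derive A, T.
Round 2 — (2), derive P.
Round 3 — (1), derive D.
Round 4 — (6), derive F7.

A, C, D, F7, G3, H4, K6, L, P, S6, T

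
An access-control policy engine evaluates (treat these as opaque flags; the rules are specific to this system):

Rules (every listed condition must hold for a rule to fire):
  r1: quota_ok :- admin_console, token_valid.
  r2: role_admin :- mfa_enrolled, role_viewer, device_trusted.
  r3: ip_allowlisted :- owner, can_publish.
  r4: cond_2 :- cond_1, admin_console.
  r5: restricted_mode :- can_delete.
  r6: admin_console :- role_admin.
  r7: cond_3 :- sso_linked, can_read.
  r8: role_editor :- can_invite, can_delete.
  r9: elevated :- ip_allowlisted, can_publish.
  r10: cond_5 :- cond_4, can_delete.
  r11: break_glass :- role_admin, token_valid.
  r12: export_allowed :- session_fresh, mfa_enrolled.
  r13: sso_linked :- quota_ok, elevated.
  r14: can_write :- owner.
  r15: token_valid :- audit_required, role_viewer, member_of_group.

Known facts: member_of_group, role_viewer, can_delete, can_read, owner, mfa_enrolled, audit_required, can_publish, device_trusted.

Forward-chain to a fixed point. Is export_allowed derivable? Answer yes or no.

Round 1: r2 [role_admin :- mfa_enrolled, role_viewer, device_trusted.]; r3 [ip_allowlisted :- owner, can_publish.]; r5 [restricted_mode :- can_delete.]; r14 [can_write :- owner.]; r15 [token_valid :- audit_required, role_viewer, member_of_group.]. New: role_admin, ip_allowlisted, restricted_mode, can_write, token_valid.
Round 2: r6 [admin_console :- role_admin.]; r9 [elevated :- ip_allowlisted, can_publish.]; r11 [break_glass :- role_admin, token_valid.]. New: admin_console, elevated, break_glass.
Round 3: r1 [quota_ok :- admin_console, token_valid.]. New: quota_ok.
Round 4: r13 [sso_linked :- quota_ok, elevated.]. New: sso_linked.
Round 5: r7 [cond_3 :- sso_linked, can_read.]. New: cond_3.
Fixed point reached. export_allowed is concluded only by r12; r12 needs session_fresh (never derived).

no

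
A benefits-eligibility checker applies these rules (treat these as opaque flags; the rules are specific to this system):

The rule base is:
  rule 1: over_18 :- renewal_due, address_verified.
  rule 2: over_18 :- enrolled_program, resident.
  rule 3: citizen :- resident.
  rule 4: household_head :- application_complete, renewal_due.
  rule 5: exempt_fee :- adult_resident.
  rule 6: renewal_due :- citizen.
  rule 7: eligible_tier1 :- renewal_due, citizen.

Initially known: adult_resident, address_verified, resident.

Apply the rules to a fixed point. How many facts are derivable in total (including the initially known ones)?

8

Round 1: rule 3 [citizen :- resident.]; rule 5 [exempt_fee :- adult_resident.]. New: citizen, exempt_fee.
Round 2: rule 6 [renewal_due :- citizen.]. New: renewal_due.
Round 3: rule 1 [over_18 :- renewal_due, address_verified.]; rule 7 [eligible_tier1 :- renewal_due, citizen.]. New: over_18, eligible_tier1.
Closure: {address_verified, adult_resident, citizen, eligible_tier1, exempt_fee, over_18, renewal_due, resident} — 8 facts.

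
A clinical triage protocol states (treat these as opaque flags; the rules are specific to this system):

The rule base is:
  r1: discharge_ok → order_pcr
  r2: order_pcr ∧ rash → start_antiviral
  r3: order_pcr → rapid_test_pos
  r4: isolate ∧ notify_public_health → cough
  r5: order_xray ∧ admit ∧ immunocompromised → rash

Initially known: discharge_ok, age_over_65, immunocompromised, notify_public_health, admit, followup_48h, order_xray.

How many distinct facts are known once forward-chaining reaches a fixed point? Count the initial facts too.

11

Round 1: r1 [discharge_ok → order_pcr]; r5 [order_xray ∧ admit ∧ immunocompromised → rash]. New: order_pcr, rash.
Round 2: r2 [order_pcr ∧ rash → start_antiviral]; r3 [order_pcr → rapid_test_pos]. New: start_antiviral, rapid_test_pos.
Closure: {admit, age_over_65, discharge_ok, followup_48h, immunocompromised, notify_public_health, order_pcr, order_xray, rapid_test_pos, rash, start_antiviral} — 11 facts.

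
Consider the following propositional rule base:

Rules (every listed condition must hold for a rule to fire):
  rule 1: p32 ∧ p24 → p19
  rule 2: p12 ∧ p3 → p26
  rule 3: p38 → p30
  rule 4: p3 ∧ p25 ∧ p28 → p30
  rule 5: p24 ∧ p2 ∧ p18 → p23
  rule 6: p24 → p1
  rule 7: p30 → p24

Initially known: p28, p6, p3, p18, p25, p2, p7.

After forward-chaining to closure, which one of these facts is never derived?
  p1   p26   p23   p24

Round 1 fires rule 4, giving p30.
Round 2 fires rule 7, giving p24.
Round 3 fires rule 5, rule 6, giving p23, p1.
Derived: p24 (round 2), p23 (round 3), p1 (round 3). p26 never appears in any round.

p26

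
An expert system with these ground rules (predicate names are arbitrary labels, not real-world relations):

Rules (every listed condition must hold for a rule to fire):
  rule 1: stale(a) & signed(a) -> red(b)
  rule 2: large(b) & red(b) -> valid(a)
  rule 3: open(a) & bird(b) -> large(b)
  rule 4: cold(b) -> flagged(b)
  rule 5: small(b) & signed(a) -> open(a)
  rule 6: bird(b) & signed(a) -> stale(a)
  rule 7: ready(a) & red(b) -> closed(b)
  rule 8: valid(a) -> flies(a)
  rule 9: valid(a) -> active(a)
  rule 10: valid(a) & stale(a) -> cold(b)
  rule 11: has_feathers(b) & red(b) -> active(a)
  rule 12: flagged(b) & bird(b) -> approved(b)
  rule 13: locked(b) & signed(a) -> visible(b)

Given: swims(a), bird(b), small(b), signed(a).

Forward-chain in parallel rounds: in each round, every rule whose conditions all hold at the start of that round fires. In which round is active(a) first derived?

4

Round 1: rule 5 [small(b) & signed(a) -> open(a)]; rule 6 [bird(b) & signed(a) -> stale(a)]. Adds open(a), stale(a).
Round 2: rule 1 [stale(a) & signed(a) -> red(b)]; rule 3 [open(a) & bird(b) -> large(b)]. Adds red(b), large(b).
Round 3: rule 2 [large(b) & red(b) -> valid(a)]. Adds valid(a).
Round 4: rule 8 [valid(a) -> flies(a)]; rule 9 [valid(a) -> active(a)]; rule 10 [valid(a) & stale(a) -> cold(b)]. Adds flies(a), active(a), cold(b).
active(a) first appears in round 4.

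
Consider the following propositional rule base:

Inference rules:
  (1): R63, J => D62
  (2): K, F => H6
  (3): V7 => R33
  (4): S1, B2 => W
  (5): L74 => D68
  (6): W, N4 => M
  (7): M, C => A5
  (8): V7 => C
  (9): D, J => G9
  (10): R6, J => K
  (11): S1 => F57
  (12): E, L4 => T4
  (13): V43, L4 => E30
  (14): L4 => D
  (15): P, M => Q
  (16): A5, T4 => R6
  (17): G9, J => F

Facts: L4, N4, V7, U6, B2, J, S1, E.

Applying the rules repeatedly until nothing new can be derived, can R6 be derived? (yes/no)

Round 1 — (3), (4), (8), (11), (12), (14), derive R33, W, C, F57, T4, D.
Round 2 — (6), (9), derive M, G9.
Round 3 — (7), (17), derive A5, F.
Round 4 — (16), derive R6.
Round 5 — (10), derive K.
Round 6 — (2), derive H6.
R6 appears in round 4, so it is derivable.

yes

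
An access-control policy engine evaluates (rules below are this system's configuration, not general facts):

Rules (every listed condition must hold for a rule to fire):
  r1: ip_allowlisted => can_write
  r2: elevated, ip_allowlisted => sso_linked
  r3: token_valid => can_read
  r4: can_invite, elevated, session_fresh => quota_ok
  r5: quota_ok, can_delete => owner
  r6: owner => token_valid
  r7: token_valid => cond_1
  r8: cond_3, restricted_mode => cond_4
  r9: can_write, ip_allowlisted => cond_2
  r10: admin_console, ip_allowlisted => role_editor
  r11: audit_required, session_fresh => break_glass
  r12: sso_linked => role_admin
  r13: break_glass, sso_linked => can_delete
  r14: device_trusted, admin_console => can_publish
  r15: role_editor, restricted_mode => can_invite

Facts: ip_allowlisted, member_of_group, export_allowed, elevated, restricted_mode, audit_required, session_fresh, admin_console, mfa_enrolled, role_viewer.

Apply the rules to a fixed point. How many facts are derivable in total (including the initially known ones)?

[1] r1 [ip_allowlisted => can_write]; r2 [elevated, ip_allowlisted => sso_linked]; r10 [admin_console, ip_allowlisted => role_editor]; r11 [audit_required, session_fresh => break_glass]. ⇒ new: can_write, sso_linked, role_editor, break_glass.
[2] r9 [can_write, ip_allowlisted => cond_2]; r12 [sso_linked => role_admin]; r13 [break_glass, sso_linked => can_delete]; r15 [role_editor, restricted_mode => can_invite]. ⇒ new: cond_2, role_admin, can_delete, can_invite.
[3] r4 [can_invite, elevated, session_fresh => quota_ok]. ⇒ new: quota_ok.
[4] r5 [quota_ok, can_delete => owner]. ⇒ new: owner.
[5] r6 [owner => token_valid]. ⇒ new: token_valid.
[6] r3 [token_valid => can_read]; r7 [token_valid => cond_1]. ⇒ new: can_read, cond_1.
Closure: {admin_console, audit_required, break_glass, can_delete, can_invite, can_read, can_write, cond_1, cond_2, elevated, export_allowed, ip_allowlisted, member_of_group, mfa_enrolled, owner, quota_ok, restricted_mode, role_admin, role_editor, role_viewer, session_fresh, sso_linked, token_valid} — 23 facts.

23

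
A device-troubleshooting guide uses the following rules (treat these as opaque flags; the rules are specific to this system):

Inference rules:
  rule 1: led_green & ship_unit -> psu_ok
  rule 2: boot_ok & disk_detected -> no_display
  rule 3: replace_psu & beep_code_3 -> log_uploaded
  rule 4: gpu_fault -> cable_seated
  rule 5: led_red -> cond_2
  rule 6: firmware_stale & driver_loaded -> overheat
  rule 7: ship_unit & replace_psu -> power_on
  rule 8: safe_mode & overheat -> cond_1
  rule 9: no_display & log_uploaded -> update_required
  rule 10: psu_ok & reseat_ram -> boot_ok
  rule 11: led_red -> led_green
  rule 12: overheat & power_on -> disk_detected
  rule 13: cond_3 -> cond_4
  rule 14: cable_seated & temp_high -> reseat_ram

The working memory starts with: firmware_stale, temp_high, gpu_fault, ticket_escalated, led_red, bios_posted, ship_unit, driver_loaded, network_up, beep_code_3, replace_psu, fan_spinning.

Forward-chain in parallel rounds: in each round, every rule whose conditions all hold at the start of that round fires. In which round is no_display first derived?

[1] rule 3 [replace_psu & beep_code_3 -> log_uploaded]; rule 4 [gpu_fault -> cable_seated]; rule 5 [led_red -> cond_2]; rule 6 [firmware_stale & driver_loaded -> overheat]; rule 7 [ship_unit & replace_psu -> power_on]; rule 11 [led_red -> led_green]. ⇒ new: log_uploaded, cable_seated, cond_2, overheat, power_on, led_green.
[2] rule 1 [led_green & ship_unit -> psu_ok]; rule 12 [overheat & power_on -> disk_detected]; rule 14 [cable_seated & temp_high -> reseat_ram]. ⇒ new: psu_ok, disk_detected, reseat_ram.
[3] rule 10 [psu_ok & reseat_ram -> boot_ok]. ⇒ new: boot_ok.
[4] rule 2 [boot_ok & disk_detected -> no_display]. ⇒ new: no_display.
no_display first appears in round 4.

4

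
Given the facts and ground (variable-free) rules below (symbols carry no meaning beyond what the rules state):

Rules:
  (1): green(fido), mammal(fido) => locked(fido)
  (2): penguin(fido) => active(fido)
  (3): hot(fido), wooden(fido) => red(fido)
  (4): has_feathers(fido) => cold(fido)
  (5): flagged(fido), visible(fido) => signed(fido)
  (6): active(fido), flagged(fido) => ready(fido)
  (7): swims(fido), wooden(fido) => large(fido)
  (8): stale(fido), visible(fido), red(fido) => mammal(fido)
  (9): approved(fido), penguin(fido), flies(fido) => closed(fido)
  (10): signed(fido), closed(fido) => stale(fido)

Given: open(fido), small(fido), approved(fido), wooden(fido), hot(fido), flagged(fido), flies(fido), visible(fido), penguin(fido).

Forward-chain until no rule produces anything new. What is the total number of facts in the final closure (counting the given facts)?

16

[1] (2) [penguin(fido) => active(fido)]; (3) [hot(fido), wooden(fido) => red(fido)]; (5) [flagged(fido), visible(fido) => signed(fido)]; (9) [approved(fido), penguin(fido), flies(fido) => closed(fido)]. ⇒ new: active(fido), red(fido), signed(fido), closed(fido).
[2] (6) [active(fido), flagged(fido) => ready(fido)]; (10) [signed(fido), closed(fido) => stale(fido)]. ⇒ new: ready(fido), stale(fido).
[3] (8) [stale(fido), visible(fido), red(fido) => mammal(fido)]. ⇒ new: mammal(fido).
Closure: {active(fido), approved(fido), closed(fido), flagged(fido), flies(fido), hot(fido), mammal(fido), open(fido), penguin(fido), ready(fido), red(fido), signed(fido), small(fido), stale(fido), visible(fido), wooden(fido)} — 16 facts.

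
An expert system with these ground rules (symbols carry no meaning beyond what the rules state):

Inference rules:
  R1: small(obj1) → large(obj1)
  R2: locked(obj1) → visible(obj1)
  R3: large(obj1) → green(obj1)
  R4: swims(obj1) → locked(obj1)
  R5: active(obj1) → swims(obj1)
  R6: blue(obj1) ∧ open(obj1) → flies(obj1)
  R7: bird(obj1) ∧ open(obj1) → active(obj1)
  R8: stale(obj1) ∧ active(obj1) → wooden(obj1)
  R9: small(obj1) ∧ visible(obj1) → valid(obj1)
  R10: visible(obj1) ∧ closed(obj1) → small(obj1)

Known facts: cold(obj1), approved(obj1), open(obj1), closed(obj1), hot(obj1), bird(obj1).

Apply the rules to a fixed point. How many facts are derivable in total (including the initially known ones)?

Round 1: R7 [bird(obj1) ∧ open(obj1) → active(obj1)]. New: active(obj1).
Round 2: R5 [active(obj1) → swims(obj1)]. New: swims(obj1).
Round 3: R4 [swims(obj1) → locked(obj1)]. New: locked(obj1).
Round 4: R2 [locked(obj1) → visible(obj1)]. New: visible(obj1).
Round 5: R10 [visible(obj1) ∧ closed(obj1) → small(obj1)]. New: small(obj1).
Round 6: R1 [small(obj1) → large(obj1)]; R9 [small(obj1) ∧ visible(obj1) → valid(obj1)]. New: large(obj1), valid(obj1).
Round 7: R3 [large(obj1) → green(obj1)]. New: green(obj1).
Closure: {active(obj1), approved(obj1), bird(obj1), closed(obj1), cold(obj1), green(obj1), hot(obj1), large(obj1), locked(obj1), open(obj1), small(obj1), swims(obj1), valid(obj1), visible(obj1)} — 14 facts.

14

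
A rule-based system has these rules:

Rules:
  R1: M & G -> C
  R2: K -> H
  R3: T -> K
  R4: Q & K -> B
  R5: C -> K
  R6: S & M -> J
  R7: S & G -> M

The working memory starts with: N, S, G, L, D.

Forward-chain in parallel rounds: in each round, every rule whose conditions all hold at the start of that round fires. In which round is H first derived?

Round 1 — R7, derive M.
Round 2 — R1, R6, derive C, J.
Round 3 — R5, derive K.
Round 4 — R2, derive H.
H first appears in round 4.

4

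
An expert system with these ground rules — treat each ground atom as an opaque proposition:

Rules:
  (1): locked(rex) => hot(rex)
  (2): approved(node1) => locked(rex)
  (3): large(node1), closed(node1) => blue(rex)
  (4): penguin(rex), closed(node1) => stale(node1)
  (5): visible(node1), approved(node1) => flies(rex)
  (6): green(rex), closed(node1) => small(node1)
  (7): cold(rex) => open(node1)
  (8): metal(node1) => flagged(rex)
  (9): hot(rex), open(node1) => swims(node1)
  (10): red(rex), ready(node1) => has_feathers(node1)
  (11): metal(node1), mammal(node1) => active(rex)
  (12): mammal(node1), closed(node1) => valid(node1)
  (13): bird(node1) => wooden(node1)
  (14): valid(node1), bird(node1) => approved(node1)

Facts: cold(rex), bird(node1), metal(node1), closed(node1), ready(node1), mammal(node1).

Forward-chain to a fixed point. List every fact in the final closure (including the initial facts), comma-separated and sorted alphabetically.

active(rex), approved(node1), bird(node1), closed(node1), cold(rex), flagged(rex), hot(rex), locked(rex), mammal(node1), metal(node1), open(node1), ready(node1), swims(node1), valid(node1), wooden(node1)

Round 1 — (7), (8), (11), (12), (13), derive open(node1), flagged(rex), active(rex), valid(node1), wooden(node1).
Round 2 — (14), derive approved(node1).
Round 3 — (2), derive locked(rex).
Round 4 — (1), derive hot(rex).
Round 5 — (9), derive swims(node1).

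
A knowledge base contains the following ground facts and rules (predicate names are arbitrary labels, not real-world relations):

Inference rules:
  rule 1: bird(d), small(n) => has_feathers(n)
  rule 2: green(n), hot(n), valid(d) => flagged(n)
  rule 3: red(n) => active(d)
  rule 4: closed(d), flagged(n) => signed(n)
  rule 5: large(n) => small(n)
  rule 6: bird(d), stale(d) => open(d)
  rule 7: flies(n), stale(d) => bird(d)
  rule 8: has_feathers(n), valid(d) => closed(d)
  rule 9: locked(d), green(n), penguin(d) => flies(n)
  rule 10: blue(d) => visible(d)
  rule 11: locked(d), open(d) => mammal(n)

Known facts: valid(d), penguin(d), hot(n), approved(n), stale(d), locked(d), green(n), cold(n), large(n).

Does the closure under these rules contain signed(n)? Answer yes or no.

Round 1 — rule 2, rule 5, rule 9, derive flagged(n), small(n), flies(n).
Round 2 — rule 7, derive bird(d).
Round 3 — rule 1, rule 6, derive has_feathers(n), open(d).
Round 4 — rule 8, rule 11, derive closed(d), mammal(n).
Round 5 — rule 4, derive signed(n).
signed(n) appears in round 5, so it is derivable.

yes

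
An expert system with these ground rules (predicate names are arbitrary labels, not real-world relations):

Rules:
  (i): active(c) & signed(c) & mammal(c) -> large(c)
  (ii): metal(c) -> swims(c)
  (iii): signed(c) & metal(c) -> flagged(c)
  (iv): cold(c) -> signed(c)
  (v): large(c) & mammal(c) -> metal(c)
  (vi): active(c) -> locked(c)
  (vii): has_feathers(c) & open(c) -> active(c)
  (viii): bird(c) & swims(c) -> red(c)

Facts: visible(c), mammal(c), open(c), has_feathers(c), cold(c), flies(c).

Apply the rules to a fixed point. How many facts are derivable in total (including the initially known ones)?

13

[1] (iv) [cold(c) -> signed(c)]; (vii) [has_feathers(c) & open(c) -> active(c)]. ⇒ new: signed(c), active(c).
[2] (i) [active(c) & signed(c) & mammal(c) -> large(c)]; (vi) [active(c) -> locked(c)]. ⇒ new: large(c), locked(c).
[3] (v) [large(c) & mammal(c) -> metal(c)]. ⇒ new: metal(c).
[4] (ii) [metal(c) -> swims(c)]; (iii) [signed(c) & metal(c) -> flagged(c)]. ⇒ new: swims(c), flagged(c).
Closure: {active(c), cold(c), flagged(c), flies(c), has_feathers(c), large(c), locked(c), mammal(c), metal(c), open(c), signed(c), swims(c), visible(c)} — 13 facts.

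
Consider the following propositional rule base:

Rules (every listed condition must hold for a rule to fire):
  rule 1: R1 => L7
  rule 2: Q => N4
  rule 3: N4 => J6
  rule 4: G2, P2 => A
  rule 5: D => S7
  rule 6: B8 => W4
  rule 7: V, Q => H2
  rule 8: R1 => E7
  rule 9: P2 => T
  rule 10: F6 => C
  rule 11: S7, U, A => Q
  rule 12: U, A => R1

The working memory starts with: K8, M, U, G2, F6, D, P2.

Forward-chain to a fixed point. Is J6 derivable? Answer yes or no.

yes

[1] rule 4 [G2, P2 => A]; rule 5 [D => S7]; rule 9 [P2 => T]; rule 10 [F6 => C]. ⇒ new: A, S7, T, C.
[2] rule 11 [S7, U, A => Q]; rule 12 [U, A => R1]. ⇒ new: Q, R1.
[3] rule 1 [R1 => L7]; rule 2 [Q => N4]; rule 8 [R1 => E7]. ⇒ new: L7, N4, E7.
[4] rule 3 [N4 => J6]. ⇒ new: J6.
J6 appears in round 4, so it is derivable.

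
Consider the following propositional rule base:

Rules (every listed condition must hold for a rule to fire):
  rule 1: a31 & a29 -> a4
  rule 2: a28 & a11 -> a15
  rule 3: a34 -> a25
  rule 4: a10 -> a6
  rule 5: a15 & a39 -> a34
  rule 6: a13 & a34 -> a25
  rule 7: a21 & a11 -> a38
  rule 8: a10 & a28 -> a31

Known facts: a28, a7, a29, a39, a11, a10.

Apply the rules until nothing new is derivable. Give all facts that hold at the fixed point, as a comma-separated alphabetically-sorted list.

a10, a11, a15, a25, a28, a29, a31, a34, a39, a4, a6, a7

[1] rule 2 [a28 & a11 -> a15]; rule 4 [a10 -> a6]; rule 8 [a10 & a28 -> a31]. ⇒ new: a15, a6, a31.
[2] rule 1 [a31 & a29 -> a4]; rule 5 [a15 & a39 -> a34]. ⇒ new: a4, a34.
[3] rule 3 [a34 -> a25]. ⇒ new: a25.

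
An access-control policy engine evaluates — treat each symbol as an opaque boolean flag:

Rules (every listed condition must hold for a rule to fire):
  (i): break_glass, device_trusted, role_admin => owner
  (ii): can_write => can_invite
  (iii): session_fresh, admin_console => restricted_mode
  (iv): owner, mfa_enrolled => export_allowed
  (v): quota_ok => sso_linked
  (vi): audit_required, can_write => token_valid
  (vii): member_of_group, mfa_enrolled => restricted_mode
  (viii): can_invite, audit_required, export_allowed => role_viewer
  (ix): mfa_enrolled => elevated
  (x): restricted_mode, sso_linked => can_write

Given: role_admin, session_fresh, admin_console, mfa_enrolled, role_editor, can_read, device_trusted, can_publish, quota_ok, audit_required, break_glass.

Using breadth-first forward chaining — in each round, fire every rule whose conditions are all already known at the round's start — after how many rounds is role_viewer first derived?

[1] (i) [break_glass, device_trusted, role_admin => owner]; (iii) [session_fresh, admin_console => restricted_mode]; (v) [quota_ok => sso_linked]; (ix) [mfa_enrolled => elevated]. ⇒ new: owner, restricted_mode, sso_linked, elevated.
[2] (iv) [owner, mfa_enrolled => export_allowed]; (x) [restricted_mode, sso_linked => can_write]. ⇒ new: export_allowed, can_write.
[3] (ii) [can_write => can_invite]; (vi) [audit_required, can_write => token_valid]. ⇒ new: can_invite, token_valid.
[4] (viii) [can_invite, audit_required, export_allowed => role_viewer]. ⇒ new: role_viewer.
role_viewer first appears in round 4.

4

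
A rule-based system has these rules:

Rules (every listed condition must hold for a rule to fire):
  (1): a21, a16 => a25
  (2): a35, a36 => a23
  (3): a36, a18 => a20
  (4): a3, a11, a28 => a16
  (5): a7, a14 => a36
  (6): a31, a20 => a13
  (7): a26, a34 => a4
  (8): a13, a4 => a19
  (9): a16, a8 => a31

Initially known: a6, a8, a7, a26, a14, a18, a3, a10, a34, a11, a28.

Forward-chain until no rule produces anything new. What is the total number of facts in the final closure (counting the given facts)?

Round 1: (4) [a3, a11, a28 => a16]; (5) [a7, a14 => a36]; (7) [a26, a34 => a4]. Adds a16, a36, a4.
Round 2: (3) [a36, a18 => a20]; (9) [a16, a8 => a31]. Adds a20, a31.
Round 3: (6) [a31, a20 => a13]. Adds a13.
Round 4: (8) [a13, a4 => a19]. Adds a19.
Closure: {a10, a11, a13, a14, a16, a18, a19, a20, a26, a28, a3, a31, a34, a36, a4, a6, a7, a8} — 18 facts.

18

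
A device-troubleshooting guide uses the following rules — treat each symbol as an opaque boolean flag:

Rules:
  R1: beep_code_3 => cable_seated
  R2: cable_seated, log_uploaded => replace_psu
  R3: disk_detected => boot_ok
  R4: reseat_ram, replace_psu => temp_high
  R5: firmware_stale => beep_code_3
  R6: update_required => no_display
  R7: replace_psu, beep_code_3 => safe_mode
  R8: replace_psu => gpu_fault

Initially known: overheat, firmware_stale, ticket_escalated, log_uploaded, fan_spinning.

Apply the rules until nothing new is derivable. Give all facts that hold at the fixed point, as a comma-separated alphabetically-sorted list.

beep_code_3, cable_seated, fan_spinning, firmware_stale, gpu_fault, log_uploaded, overheat, replace_psu, safe_mode, ticket_escalated

Round 1: R5 [firmware_stale => beep_code_3]. New: beep_code_3.
Round 2: R1 [beep_code_3 => cable_seated]. New: cable_seated.
Round 3: R2 [cable_seated, log_uploaded => replace_psu]. New: replace_psu.
Round 4: R7 [replace_psu, beep_code_3 => safe_mode]; R8 [replace_psu => gpu_fault]. New: safe_mode, gpu_fault.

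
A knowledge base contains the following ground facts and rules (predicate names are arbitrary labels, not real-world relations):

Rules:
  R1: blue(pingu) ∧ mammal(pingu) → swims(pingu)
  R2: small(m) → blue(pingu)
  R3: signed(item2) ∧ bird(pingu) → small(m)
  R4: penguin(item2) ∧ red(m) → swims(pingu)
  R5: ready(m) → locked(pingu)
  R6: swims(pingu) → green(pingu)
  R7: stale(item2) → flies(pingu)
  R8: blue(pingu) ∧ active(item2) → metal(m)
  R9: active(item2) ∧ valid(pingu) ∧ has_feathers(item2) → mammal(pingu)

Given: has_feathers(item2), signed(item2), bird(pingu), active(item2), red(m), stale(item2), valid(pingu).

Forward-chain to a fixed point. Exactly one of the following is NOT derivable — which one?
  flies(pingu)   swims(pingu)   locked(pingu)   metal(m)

Round 1 — R3, R7, R9, derive small(m), flies(pingu), mammal(pingu).
Round 2 — R2, derive blue(pingu).
Round 3 — R1, R8, derive swims(pingu), metal(m).
Round 4 — R6, derive green(pingu).
Derived: swims(pingu) (round 3), flies(pingu) (round 1), metal(m) (round 3). locked(pingu) never appears in any round.

locked(pingu)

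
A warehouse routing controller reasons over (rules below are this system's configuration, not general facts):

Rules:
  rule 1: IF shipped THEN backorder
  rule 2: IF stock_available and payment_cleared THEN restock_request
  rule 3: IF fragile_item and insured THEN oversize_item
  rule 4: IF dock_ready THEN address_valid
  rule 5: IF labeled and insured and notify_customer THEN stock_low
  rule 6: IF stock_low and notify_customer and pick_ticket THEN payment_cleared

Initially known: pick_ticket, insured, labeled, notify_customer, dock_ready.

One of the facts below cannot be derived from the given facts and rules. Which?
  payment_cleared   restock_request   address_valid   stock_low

restock_request

Round 1: rule 4 [IF dock_ready THEN address_valid]; rule 5 [IF labeled and insured and notify_customer THEN stock_low]. New: address_valid, stock_low.
Round 2: rule 6 [IF stock_low and notify_customer and pick_ticket THEN payment_cleared]. New: payment_cleared.
Derived: stock_low (round 1), payment_cleared (round 2), address_valid (round 1). restock_request never appears in any round.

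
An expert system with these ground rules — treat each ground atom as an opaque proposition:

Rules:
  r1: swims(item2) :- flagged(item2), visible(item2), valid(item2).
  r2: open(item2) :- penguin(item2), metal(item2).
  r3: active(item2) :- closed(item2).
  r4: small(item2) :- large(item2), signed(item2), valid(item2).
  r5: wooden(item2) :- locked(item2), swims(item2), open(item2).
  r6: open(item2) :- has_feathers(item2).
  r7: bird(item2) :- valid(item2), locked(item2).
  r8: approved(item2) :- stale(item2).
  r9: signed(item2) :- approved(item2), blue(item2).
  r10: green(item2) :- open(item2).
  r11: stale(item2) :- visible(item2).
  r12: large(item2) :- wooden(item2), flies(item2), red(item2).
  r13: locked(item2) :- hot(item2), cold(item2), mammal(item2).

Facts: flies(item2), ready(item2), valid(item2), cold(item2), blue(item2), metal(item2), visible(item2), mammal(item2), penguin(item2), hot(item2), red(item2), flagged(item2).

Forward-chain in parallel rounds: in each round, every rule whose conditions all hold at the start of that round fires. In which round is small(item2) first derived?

Round 1 — r1, r2, r11, r13, derive swims(item2), open(item2), stale(item2), locked(item2).
Round 2 — r5, r7, r8, r10, derive wooden(item2), bird(item2), approved(item2), green(item2).
Round 3 — r9, r12, derive signed(item2), large(item2).
Round 4 — r4, derive small(item2).
small(item2) first appears in round 4.

4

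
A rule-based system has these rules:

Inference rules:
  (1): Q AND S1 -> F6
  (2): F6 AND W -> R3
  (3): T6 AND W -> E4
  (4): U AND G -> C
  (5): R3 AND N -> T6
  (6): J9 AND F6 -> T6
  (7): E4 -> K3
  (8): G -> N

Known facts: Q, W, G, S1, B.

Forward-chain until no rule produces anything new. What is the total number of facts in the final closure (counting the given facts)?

11

Round 1: (1) [Q AND S1 -> F6]; (8) [G -> N]. New: F6, N.
Round 2: (2) [F6 AND W -> R3]. New: R3.
Round 3: (5) [R3 AND N -> T6]. New: T6.
Round 4: (3) [T6 AND W -> E4]. New: E4.
Round 5: (7) [E4 -> K3]. New: K3.
Closure: {B, E4, F6, G, K3, N, Q, R3, S1, T6, W} — 11 facts.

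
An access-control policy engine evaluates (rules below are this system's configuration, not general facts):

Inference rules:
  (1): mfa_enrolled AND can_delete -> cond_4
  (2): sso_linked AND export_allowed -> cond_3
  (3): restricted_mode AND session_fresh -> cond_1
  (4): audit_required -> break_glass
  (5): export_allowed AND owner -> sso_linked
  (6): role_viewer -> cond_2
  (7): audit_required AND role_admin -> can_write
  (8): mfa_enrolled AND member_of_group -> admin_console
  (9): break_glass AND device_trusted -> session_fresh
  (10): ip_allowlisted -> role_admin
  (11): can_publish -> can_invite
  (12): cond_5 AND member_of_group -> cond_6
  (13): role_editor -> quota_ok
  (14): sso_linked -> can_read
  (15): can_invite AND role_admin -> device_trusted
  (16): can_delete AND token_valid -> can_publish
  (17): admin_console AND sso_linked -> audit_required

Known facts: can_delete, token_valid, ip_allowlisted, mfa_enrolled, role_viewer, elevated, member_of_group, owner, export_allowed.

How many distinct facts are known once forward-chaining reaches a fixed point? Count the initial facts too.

Round 1 — (1), (5), (6), (8), (10), (16), derive cond_4, sso_linked, cond_2, admin_console, role_admin, can_publish.
Round 2 — (2), (11), (14), (17), derive cond_3, can_invite, can_read, audit_required.
Round 3 — (4), (7), (15), derive break_glass, can_write, device_trusted.
Round 4 — (9), derive session_fresh.
Closure: {admin_console, audit_required, break_glass, can_delete, can_invite, can_publish, can_read, can_write, cond_2, cond_3, cond_4, device_trusted, elevated, export_allowed, ip_allowlisted, member_of_group, mfa_enrolled, owner, role_admin, role_viewer, session_fresh, sso_linked, token_valid} — 23 facts.

23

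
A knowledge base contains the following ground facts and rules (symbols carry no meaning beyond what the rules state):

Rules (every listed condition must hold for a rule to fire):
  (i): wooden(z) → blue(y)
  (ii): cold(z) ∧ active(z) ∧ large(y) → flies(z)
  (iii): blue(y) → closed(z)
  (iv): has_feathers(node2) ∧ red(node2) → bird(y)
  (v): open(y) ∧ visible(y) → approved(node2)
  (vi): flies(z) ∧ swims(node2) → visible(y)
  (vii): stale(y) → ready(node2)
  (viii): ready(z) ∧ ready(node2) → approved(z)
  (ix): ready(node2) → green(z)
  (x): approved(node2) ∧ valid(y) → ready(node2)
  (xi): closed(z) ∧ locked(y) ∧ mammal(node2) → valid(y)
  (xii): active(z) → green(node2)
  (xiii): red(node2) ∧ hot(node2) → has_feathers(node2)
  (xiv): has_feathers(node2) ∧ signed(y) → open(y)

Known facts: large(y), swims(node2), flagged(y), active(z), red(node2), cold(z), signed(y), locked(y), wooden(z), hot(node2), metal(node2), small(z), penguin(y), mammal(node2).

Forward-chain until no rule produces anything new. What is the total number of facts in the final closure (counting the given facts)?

Round 1: (i) [wooden(z) → blue(y)]; (ii) [cold(z) ∧ active(z) ∧ large(y) → flies(z)]; (xii) [active(z) → green(node2)]; (xiii) [red(node2) ∧ hot(node2) → has_feathers(node2)]. New: blue(y), flies(z), green(node2), has_feathers(node2).
Round 2: (iii) [blue(y) → closed(z)]; (iv) [has_feathers(node2) ∧ red(node2) → bird(y)]; (vi) [flies(z) ∧ swims(node2) → visible(y)]; (xiv) [has_feathers(node2) ∧ signed(y) → open(y)]. New: closed(z), bird(y), visible(y), open(y).
Round 3: (v) [open(y) ∧ visible(y) → approved(node2)]; (xi) [closed(z) ∧ locked(y) ∧ mammal(node2) → valid(y)]. New: approved(node2), valid(y).
Round 4: (x) [approved(node2) ∧ valid(y) → ready(node2)]. New: ready(node2).
Round 5: (ix) [ready(node2) → green(z)]. New: green(z).
Closure: {active(z), approved(node2), bird(y), blue(y), closed(z), cold(z), flagged(y), flies(z), green(node2), green(z), has_feathers(node2), hot(node2), large(y), locked(y), mammal(node2), metal(node2), open(y), penguin(y), ready(node2), red(node2), signed(y), small(z), swims(node2), valid(y), visible(y), wooden(z)} — 26 facts.

26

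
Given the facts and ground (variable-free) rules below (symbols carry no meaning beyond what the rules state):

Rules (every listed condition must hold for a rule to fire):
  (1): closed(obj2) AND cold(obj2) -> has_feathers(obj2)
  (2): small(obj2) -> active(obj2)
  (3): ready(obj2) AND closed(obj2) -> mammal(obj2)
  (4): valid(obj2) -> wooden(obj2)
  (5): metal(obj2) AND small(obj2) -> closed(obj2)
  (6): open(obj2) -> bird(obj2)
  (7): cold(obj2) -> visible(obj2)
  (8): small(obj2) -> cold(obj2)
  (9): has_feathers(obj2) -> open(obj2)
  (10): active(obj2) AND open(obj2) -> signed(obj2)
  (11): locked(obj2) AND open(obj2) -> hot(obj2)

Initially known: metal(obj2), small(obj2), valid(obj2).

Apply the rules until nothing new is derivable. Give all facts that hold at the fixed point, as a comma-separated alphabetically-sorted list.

active(obj2), bird(obj2), closed(obj2), cold(obj2), has_feathers(obj2), metal(obj2), open(obj2), signed(obj2), small(obj2), valid(obj2), visible(obj2), wooden(obj2)

Round 1 — (2), (4), (5), (8), derive active(obj2), wooden(obj2), closed(obj2), cold(obj2).
Round 2 — (1), (7), derive has_feathers(obj2), visible(obj2).
Round 3 — (9), derive open(obj2).
Round 4 — (6), (10), derive bird(obj2), signed(obj2).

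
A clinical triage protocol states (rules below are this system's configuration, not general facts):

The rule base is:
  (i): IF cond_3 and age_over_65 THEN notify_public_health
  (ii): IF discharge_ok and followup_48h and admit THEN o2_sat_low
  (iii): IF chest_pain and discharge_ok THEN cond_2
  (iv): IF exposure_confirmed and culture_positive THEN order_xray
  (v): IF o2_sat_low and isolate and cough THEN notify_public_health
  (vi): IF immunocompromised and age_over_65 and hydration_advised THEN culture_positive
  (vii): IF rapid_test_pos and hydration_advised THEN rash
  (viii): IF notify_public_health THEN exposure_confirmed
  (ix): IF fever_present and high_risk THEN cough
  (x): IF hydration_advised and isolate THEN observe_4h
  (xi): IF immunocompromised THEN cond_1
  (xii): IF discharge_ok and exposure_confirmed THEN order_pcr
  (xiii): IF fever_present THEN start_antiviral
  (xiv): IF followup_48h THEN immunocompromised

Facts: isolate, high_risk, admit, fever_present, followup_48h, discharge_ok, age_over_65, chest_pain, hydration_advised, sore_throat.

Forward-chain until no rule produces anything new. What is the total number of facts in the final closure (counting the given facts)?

Round 1: (ii) [IF discharge_ok and followup_48h and admit THEN o2_sat_low]; (iii) [IF chest_pain and discharge_ok THEN cond_2]; (ix) [IF fever_present and high_risk THEN cough]; (x) [IF hydration_advised and isolate THEN observe_4h]; (xiii) [IF fever_present THEN start_antiviral]; (xiv) [IF followup_48h THEN immunocompromised]. Adds o2_sat_low, cond_2, cough, observe_4h, start_antiviral, immunocompromised.
Round 2: (v) [IF o2_sat_low and isolate and cough THEN notify_public_health]; (vi) [IF immunocompromised and age_over_65 and hydration_advised THEN culture_positive]; (xi) [IF immunocompromised THEN cond_1]. Adds notify_public_health, culture_positive, cond_1.
Round 3: (viii) [IF notify_public_health THEN exposure_confirmed]. Adds exposure_confirmed.
Round 4: (iv) [IF exposure_confirmed and culture_positive THEN order_xray]; (xii) [IF discharge_ok and exposure_confirmed THEN order_pcr]. Adds order_xray, order_pcr.
Closure: {admit, age_over_65, chest_pain, cond_1, cond_2, cough, culture_positive, discharge_ok, exposure_confirmed, fever_present, followup_48h, high_risk, hydration_advised, immunocompromised, isolate, notify_public_health, o2_sat_low, observe_4h, order_pcr, order_xray, sore_throat, start_antiviral} — 22 facts.

22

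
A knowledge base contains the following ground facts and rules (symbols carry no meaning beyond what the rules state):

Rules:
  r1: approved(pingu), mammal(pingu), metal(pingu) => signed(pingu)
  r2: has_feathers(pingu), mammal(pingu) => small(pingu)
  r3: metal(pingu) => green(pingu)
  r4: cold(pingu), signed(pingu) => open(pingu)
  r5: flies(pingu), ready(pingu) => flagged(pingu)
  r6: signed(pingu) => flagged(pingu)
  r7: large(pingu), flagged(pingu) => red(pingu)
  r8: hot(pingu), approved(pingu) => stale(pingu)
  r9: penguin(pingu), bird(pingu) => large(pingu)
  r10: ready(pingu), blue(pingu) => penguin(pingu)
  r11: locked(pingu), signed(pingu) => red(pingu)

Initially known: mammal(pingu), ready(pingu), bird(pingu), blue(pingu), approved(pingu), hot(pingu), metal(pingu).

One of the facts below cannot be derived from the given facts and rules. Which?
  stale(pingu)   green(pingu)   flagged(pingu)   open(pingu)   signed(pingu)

Round 1: r1 [approved(pingu), mammal(pingu), metal(pingu) => signed(pingu)]; r3 [metal(pingu) => green(pingu)]; r8 [hot(pingu), approved(pingu) => stale(pingu)]; r10 [ready(pingu), blue(pingu) => penguin(pingu)]. New: signed(pingu), green(pingu), stale(pingu), penguin(pingu).
Round 2: r6 [signed(pingu) => flagged(pingu)]; r9 [penguin(pingu), bird(pingu) => large(pingu)]. New: flagged(pingu), large(pingu).
Round 3: r7 [large(pingu), flagged(pingu) => red(pingu)]. New: red(pingu).
Derived: stale(pingu) (round 1), signed(pingu) (round 1), flagged(pingu) (round 2), green(pingu) (round 1). open(pingu) never appears in any round.

open(pingu)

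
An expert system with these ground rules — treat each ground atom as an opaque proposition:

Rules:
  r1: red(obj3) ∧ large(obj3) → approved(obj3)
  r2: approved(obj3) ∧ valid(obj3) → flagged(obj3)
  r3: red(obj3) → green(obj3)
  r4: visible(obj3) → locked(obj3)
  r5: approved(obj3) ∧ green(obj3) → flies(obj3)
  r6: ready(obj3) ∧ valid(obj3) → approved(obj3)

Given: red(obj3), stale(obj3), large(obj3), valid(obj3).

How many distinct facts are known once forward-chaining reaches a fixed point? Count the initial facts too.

Round 1 — r1, r3, derive approved(obj3), green(obj3).
Round 2 — r2, r5, derive flagged(obj3), flies(obj3).
Closure: {approved(obj3), flagged(obj3), flies(obj3), green(obj3), large(obj3), red(obj3), stale(obj3), valid(obj3)} — 8 facts.

8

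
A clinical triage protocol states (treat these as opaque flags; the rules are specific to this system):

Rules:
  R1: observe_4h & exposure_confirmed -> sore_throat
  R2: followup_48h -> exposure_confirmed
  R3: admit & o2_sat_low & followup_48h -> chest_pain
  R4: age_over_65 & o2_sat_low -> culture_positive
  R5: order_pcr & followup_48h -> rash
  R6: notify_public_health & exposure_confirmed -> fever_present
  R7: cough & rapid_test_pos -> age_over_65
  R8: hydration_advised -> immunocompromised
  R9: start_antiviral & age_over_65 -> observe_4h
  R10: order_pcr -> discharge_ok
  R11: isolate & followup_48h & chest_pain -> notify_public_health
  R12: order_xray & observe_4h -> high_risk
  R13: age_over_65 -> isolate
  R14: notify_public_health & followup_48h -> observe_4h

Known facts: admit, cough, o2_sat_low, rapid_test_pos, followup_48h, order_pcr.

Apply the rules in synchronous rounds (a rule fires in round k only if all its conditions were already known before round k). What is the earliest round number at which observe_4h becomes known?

Round 1 — R2, R3, R5, R7, R10, derive exposure_confirmed, chest_pain, rash, age_over_65, discharge_ok.
Round 2 — R4, R13, derive culture_positive, isolate.
Round 3 — R11, derive notify_public_health.
Round 4 — R6, R14, derive fever_present, observe_4h.
observe_4h first appears in round 4.

4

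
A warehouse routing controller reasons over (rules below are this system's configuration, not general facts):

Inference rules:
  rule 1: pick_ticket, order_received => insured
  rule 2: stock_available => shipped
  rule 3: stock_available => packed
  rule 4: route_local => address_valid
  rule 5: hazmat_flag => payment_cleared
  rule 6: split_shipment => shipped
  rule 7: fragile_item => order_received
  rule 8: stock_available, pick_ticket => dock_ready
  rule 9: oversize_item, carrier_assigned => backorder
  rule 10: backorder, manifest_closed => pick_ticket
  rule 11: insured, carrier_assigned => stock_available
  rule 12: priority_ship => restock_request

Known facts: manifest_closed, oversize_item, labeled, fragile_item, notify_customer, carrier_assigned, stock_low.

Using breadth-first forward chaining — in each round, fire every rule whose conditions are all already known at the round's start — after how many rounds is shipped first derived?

Round 1 fires rule 7, rule 9, giving order_received, backorder.
Round 2 fires rule 10, giving pick_ticket.
Round 3 fires rule 1, giving insured.
Round 4 fires rule 11, giving stock_available.
Round 5 fires rule 2, rule 3, rule 8, giving shipped, packed, dock_ready.
shipped first appears in round 5.

5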